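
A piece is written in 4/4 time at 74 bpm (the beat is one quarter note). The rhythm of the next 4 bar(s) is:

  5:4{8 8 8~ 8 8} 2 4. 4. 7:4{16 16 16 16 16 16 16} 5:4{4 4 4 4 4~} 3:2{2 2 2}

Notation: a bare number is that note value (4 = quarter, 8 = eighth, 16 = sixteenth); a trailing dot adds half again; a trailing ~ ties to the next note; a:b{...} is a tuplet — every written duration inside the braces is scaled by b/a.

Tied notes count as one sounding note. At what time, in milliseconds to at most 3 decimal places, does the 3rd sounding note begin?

1. 0.0ms @ 0 + 324.324ms (2/5)
2. 324.324ms @ 2/5 + 324.324ms (2/5)
3. 648.649ms @ 4/5 + 648.649ms (4/5)
4. 1297.297ms @ 8/5 + 324.324ms (2/5)
5. 1621.622ms @ 2 + 1621.622ms (2)
6. 3243.243ms @ 4 + 1216.216ms (3/2)
7. 4459.459ms @ 11/2 + 1216.216ms (3/2)
8. 5675.676ms @ 7 + 115.83ms (1/7)
9. 5791.506ms @ 50/7 + 115.83ms (1/7)
10. 5907.336ms @ 51/7 + 115.83ms (1/7)
11. 6023.166ms @ 52/7 + 115.83ms (1/7)
12. 6138.996ms @ 53/7 + 115.83ms (1/7)
13. 6254.826ms @ 54/7 + 115.83ms (1/7)
14. 6370.656ms @ 55/7 + 115.83ms (1/7)
15. 6486.486ms @ 8 + 648.649ms (4/5)
16. 7135.135ms @ 44/5 + 648.649ms (4/5)
17. 7783.784ms @ 48/5 + 648.649ms (4/5)
18. 8432.432ms @ 52/5 + 648.649ms (4/5)
19. 9081.081ms @ 56/5 + 1729.73ms (32/15)
20. 10810.811ms @ 40/3 + 1081.081ms (4/3)
21. 11891.892ms @ 44/3 + 1081.081ms (4/3)

note 3 onset = 4/5b = 648.649ms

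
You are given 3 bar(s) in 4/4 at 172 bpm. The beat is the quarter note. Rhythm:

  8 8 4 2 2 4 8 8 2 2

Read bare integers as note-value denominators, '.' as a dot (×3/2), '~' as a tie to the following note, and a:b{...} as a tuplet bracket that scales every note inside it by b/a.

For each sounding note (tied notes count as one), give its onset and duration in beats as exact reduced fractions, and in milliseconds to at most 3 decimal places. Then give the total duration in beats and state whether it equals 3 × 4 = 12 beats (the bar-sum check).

1) 0.0ms=0b +174.419ms=1/2b
2) 174.419ms=1/2b +174.419ms=1/2b
3) 348.837ms=1b +348.837ms=1b
4) 697.674ms=2b +697.674ms=2b
5) 1395.349ms=4b +697.674ms=2b
6) 2093.023ms=6b +348.837ms=1b
7) 2441.86ms=7b +174.419ms=1/2b
8) 2616.279ms=15/2b +174.419ms=1/2b
9) 2790.698ms=8b +697.674ms=2b
10) 3488.372ms=10b +697.674ms=2b
Σ=12b of 12 (172bpm 4/4) — PASS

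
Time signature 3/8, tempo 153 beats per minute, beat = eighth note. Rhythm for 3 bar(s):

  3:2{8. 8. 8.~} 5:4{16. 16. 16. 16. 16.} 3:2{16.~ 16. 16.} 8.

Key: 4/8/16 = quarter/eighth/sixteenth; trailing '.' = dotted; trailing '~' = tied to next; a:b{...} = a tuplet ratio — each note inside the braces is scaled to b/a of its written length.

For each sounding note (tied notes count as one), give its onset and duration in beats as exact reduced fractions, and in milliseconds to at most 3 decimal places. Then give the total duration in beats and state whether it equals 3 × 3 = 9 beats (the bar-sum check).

1) 0.0ms=0b +392.157ms=1b
2) 392.157ms=1b +392.157ms=1b
3) 784.314ms=2b +627.451ms=8/5b
4) 1411.765ms=18/5b +235.294ms=3/5b
5) 1647.059ms=21/5b +235.294ms=3/5b
6) 1882.353ms=24/5b +235.294ms=3/5b
7) 2117.647ms=27/5b +235.294ms=3/5b
8) 2352.941ms=6b +392.157ms=1b
9) 2745.098ms=7b +196.078ms=1/2b
10) 2941.176ms=15/2b +588.235ms=3/2b
Σ=9b of 9 (153bpm 3/8) — PASS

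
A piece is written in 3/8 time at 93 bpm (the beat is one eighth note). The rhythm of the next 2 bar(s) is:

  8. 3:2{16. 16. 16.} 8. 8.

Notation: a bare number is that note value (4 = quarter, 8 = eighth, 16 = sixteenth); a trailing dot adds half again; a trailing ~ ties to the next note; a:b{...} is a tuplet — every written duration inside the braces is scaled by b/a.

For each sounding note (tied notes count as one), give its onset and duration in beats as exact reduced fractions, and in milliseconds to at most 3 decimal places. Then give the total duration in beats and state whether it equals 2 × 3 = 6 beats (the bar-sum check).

1) 0.0ms=0b +967.742ms=3/2b
2) 967.742ms=3/2b +322.581ms=1/2b
3) 1290.323ms=2b +322.581ms=1/2b
4) 1612.903ms=5/2b +322.581ms=1/2b
5) 1935.484ms=3b +967.742ms=3/2b
6) 2903.226ms=9/2b +967.742ms=3/2b
Σ=6b of 6 (93bpm 3/8) — PASS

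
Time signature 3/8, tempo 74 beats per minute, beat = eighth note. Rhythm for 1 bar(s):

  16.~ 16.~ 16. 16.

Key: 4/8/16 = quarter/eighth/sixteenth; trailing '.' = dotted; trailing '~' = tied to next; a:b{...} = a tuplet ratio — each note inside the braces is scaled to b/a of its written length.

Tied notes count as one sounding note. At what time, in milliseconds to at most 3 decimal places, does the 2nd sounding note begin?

1. 0.0ms @ 0 + 1824.324ms (9/4)
2. 1824.324ms @ 9/4 + 608.108ms (3/4)

note 2 onset = 9/4b = 1824.324ms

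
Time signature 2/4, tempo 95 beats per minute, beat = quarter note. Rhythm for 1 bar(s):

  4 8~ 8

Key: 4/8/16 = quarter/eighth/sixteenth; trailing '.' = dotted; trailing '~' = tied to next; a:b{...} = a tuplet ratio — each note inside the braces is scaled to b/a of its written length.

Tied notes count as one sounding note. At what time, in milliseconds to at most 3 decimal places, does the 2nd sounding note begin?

1. 0.0ms @ 0 + 631.579ms (1)
2. 631.579ms @ 1 + 631.579ms (1)

note 2 onset = 1b = 631.579ms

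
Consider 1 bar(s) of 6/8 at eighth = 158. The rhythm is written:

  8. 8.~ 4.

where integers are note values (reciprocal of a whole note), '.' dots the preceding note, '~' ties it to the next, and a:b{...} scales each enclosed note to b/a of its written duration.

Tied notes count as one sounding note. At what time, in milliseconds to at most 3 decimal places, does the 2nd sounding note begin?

note 2 onset = 3/2b = 569.62ms

1. 0.0ms @ 0 + 569.62ms (3/2)
2. 569.62ms @ 3/2 + 1708.861ms (9/2)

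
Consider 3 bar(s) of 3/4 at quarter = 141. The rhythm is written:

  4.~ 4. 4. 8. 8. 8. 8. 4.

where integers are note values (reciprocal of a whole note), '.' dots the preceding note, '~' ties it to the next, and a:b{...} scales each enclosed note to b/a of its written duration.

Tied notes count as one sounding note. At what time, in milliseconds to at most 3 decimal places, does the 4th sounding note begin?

note 4 onset = 21/4b = 2234.043ms

1. 0.0ms @ 0 + 1276.596ms (3)
2. 1276.596ms @ 3 + 638.298ms (3/2)
3. 1914.894ms @ 9/2 + 319.149ms (3/4)
4. 2234.043ms @ 21/4 + 319.149ms (3/4)
5. 2553.191ms @ 6 + 319.149ms (3/4)
6. 2872.34ms @ 27/4 + 319.149ms (3/4)
7. 3191.489ms @ 15/2 + 638.298ms (3/2)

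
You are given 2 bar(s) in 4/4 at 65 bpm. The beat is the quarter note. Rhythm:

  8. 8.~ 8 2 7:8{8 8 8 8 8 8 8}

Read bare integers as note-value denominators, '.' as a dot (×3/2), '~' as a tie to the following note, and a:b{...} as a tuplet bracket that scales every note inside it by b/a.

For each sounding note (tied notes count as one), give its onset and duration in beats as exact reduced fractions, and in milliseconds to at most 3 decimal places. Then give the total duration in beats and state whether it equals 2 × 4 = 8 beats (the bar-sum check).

1) 0.0ms=0b +692.308ms=3/4b
2) 692.308ms=3/4b +1153.846ms=5/4b
3) 1846.154ms=2b +1846.154ms=2b
4) 3692.308ms=4b +527.473ms=4/7b
5) 4219.78ms=32/7b +527.473ms=4/7b
6) 4747.253ms=36/7b +527.473ms=4/7b
7) 5274.725ms=40/7b +527.473ms=4/7b
8) 5802.198ms=44/7b +527.473ms=4/7b
9) 6329.67ms=48/7b +527.473ms=4/7b
10) 6857.143ms=52/7b +527.473ms=4/7b
Σ=8b of 8 (65bpm 4/4) — PASS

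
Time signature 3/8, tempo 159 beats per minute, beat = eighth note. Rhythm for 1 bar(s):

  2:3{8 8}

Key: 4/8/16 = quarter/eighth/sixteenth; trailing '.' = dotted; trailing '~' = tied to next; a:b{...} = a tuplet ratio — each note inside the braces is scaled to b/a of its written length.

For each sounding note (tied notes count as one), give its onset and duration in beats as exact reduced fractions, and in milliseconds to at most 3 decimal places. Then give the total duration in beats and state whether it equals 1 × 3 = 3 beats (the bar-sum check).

1) 0.0ms=0b +566.038ms=3/2b
2) 566.038ms=3/2b +566.038ms=3/2b
Σ=3b of 3 (159bpm 3/8) — PASS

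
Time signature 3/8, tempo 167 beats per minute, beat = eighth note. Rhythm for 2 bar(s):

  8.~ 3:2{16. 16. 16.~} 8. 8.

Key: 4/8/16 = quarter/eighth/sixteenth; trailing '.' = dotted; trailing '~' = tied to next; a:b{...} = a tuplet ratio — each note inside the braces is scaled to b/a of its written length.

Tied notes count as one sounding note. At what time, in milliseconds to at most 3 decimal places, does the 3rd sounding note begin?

1. 0.0ms @ 0 + 718.563ms (2)
2. 718.563ms @ 2 + 179.641ms (1/2)
3. 898.204ms @ 5/2 + 718.563ms (2)
4. 1616.766ms @ 9/2 + 538.922ms (3/2)

note 3 onset = 5/2b = 898.204ms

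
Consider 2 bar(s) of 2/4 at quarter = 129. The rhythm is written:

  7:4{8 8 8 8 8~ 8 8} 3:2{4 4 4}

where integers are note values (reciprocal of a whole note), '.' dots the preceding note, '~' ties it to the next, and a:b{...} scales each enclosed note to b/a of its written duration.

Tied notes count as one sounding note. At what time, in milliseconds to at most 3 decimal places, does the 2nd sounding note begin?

note 2 onset = 2/7b = 132.89ms

1. 0.0ms @ 0 + 132.89ms (2/7)
2. 132.89ms @ 2/7 + 132.89ms (2/7)
3. 265.781ms @ 4/7 + 132.89ms (2/7)
4. 398.671ms @ 6/7 + 132.89ms (2/7)
5. 531.561ms @ 8/7 + 265.781ms (4/7)
6. 797.342ms @ 12/7 + 132.89ms (2/7)
7. 930.233ms @ 2 + 310.078ms (2/3)
8. 1240.31ms @ 8/3 + 310.078ms (2/3)
9. 1550.388ms @ 10/3 + 310.078ms (2/3)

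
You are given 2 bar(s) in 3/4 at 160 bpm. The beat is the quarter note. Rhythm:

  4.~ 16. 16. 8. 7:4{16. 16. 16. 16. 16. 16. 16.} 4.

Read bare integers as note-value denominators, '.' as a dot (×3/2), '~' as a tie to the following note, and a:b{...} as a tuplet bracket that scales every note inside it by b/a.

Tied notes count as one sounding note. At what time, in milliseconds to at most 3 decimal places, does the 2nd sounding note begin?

note 2 onset = 15/8b = 703.125ms

1. 0.0ms @ 0 + 703.125ms (15/8)
2. 703.125ms @ 15/8 + 140.625ms (3/8)
3. 843.75ms @ 9/4 + 281.25ms (3/4)
4. 1125.0ms @ 3 + 80.357ms (3/14)
5. 1205.357ms @ 45/14 + 80.357ms (3/14)
6. 1285.714ms @ 24/7 + 80.357ms (3/14)
7. 1366.071ms @ 51/14 + 80.357ms (3/14)
8. 1446.429ms @ 27/7 + 80.357ms (3/14)
9. 1526.786ms @ 57/14 + 80.357ms (3/14)
10. 1607.143ms @ 30/7 + 80.357ms (3/14)
11. 1687.5ms @ 9/2 + 562.5ms (3/2)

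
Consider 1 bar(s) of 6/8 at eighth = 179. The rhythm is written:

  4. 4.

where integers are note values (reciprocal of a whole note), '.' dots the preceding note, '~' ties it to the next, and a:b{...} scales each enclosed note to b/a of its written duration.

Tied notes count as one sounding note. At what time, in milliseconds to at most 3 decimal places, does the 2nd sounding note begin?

note 2 onset = 3b = 1005.587ms

1. 0.0ms @ 0 + 1005.587ms (3)
2. 1005.587ms @ 3 + 1005.587ms (3)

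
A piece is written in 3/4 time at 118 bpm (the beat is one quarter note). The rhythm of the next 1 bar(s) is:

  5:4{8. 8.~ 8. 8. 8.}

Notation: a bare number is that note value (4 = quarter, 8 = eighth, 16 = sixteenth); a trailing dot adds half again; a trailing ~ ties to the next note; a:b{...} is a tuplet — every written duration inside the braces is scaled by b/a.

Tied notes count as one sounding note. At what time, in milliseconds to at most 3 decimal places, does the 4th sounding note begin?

1. 0.0ms @ 0 + 305.085ms (3/5)
2. 305.085ms @ 3/5 + 610.169ms (6/5)
3. 915.254ms @ 9/5 + 305.085ms (3/5)
4. 1220.339ms @ 12/5 + 305.085ms (3/5)

note 4 onset = 12/5b = 1220.339ms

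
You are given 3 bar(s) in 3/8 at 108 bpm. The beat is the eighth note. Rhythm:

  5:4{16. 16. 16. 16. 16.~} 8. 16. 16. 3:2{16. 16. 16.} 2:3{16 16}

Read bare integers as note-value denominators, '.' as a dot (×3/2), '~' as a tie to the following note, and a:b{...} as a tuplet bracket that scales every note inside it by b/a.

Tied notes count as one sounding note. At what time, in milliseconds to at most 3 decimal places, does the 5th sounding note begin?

note 5 onset = 12/5b = 1333.333ms

1. 0.0ms @ 0 + 333.333ms (3/5)
2. 333.333ms @ 3/5 + 333.333ms (3/5)
3. 666.667ms @ 6/5 + 333.333ms (3/5)
4. 1000.0ms @ 9/5 + 333.333ms (3/5)
5. 1333.333ms @ 12/5 + 1166.667ms (21/10)
6. 2500.0ms @ 9/2 + 416.667ms (3/4)
7. 2916.667ms @ 21/4 + 416.667ms (3/4)
8. 3333.333ms @ 6 + 277.778ms (1/2)
9. 3611.111ms @ 13/2 + 277.778ms (1/2)
10. 3888.889ms @ 7 + 277.778ms (1/2)
11. 4166.667ms @ 15/2 + 416.667ms (3/4)
12. 4583.333ms @ 33/4 + 416.667ms (3/4)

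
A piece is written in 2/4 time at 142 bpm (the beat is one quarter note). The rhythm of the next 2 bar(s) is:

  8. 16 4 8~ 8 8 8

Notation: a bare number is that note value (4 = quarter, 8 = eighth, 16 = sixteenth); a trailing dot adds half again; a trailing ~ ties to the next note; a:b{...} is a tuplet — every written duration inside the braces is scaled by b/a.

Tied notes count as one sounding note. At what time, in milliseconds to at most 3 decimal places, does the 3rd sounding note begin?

1. 0.0ms @ 0 + 316.901ms (3/4)
2. 316.901ms @ 3/4 + 105.634ms (1/4)
3. 422.535ms @ 1 + 422.535ms (1)
4. 845.07ms @ 2 + 422.535ms (1)
5. 1267.606ms @ 3 + 211.268ms (1/2)
6. 1478.873ms @ 7/2 + 211.268ms (1/2)

note 3 onset = 1b = 422.535ms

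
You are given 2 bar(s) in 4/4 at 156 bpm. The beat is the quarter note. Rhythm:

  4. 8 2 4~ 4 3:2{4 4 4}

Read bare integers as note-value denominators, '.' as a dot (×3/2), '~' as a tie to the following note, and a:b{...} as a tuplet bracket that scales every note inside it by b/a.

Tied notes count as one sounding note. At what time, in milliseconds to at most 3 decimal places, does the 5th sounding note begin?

1. 0.0ms @ 0 + 576.923ms (3/2)
2. 576.923ms @ 3/2 + 192.308ms (1/2)
3. 769.231ms @ 2 + 769.231ms (2)
4. 1538.462ms @ 4 + 769.231ms (2)
5. 2307.692ms @ 6 + 256.41ms (2/3)
6. 2564.103ms @ 20/3 + 256.41ms (2/3)
7. 2820.513ms @ 22/3 + 256.41ms (2/3)

note 5 onset = 6b = 2307.692ms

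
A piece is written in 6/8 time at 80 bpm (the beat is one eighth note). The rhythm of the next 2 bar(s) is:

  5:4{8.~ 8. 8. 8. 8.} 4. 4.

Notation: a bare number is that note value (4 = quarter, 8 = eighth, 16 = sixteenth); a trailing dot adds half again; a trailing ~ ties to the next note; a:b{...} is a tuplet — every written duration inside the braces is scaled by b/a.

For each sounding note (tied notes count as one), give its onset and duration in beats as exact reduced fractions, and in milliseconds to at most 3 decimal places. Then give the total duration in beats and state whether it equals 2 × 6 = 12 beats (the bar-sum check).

1) 0.0ms=0b +1800.0ms=12/5b
2) 1800.0ms=12/5b +900.0ms=6/5b
3) 2700.0ms=18/5b +900.0ms=6/5b
4) 3600.0ms=24/5b +900.0ms=6/5b
5) 4500.0ms=6b +2250.0ms=3b
6) 6750.0ms=9b +2250.0ms=3b
Σ=12b of 12 (80bpm 6/8) — PASS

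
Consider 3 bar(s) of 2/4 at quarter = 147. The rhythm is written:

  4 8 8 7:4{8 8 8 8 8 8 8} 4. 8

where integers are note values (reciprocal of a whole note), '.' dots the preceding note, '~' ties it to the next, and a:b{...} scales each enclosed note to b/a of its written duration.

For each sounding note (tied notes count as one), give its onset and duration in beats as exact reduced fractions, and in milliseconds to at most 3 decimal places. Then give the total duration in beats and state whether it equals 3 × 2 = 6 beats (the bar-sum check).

1) 0.0ms=0b +408.163ms=1b
2) 408.163ms=1b +204.082ms=1/2b
3) 612.245ms=3/2b +204.082ms=1/2b
4) 816.327ms=2b +116.618ms=2/7b
5) 932.945ms=16/7b +116.618ms=2/7b
6) 1049.563ms=18/7b +116.618ms=2/7b
7) 1166.181ms=20/7b +116.618ms=2/7b
8) 1282.799ms=22/7b +116.618ms=2/7b
9) 1399.417ms=24/7b +116.618ms=2/7b
10) 1516.035ms=26/7b +116.618ms=2/7b
11) 1632.653ms=4b +612.245ms=3/2b
12) 2244.898ms=11/2b +204.082ms=1/2b
Σ=6b of 6 (147bpm 2/4) — PASS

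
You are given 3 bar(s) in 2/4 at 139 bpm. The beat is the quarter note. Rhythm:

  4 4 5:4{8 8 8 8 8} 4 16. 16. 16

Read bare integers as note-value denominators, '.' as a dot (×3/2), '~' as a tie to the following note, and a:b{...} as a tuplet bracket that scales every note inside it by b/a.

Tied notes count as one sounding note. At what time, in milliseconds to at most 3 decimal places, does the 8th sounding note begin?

note 8 onset = 4b = 1726.619ms

1. 0.0ms @ 0 + 431.655ms (1)
2. 431.655ms @ 1 + 431.655ms (1)
3. 863.309ms @ 2 + 172.662ms (2/5)
4. 1035.971ms @ 12/5 + 172.662ms (2/5)
5. 1208.633ms @ 14/5 + 172.662ms (2/5)
6. 1381.295ms @ 16/5 + 172.662ms (2/5)
7. 1553.957ms @ 18/5 + 172.662ms (2/5)
8. 1726.619ms @ 4 + 431.655ms (1)
9. 2158.273ms @ 5 + 161.871ms (3/8)
10. 2320.144ms @ 43/8 + 161.871ms (3/8)
11. 2482.014ms @ 23/4 + 107.914ms (1/4)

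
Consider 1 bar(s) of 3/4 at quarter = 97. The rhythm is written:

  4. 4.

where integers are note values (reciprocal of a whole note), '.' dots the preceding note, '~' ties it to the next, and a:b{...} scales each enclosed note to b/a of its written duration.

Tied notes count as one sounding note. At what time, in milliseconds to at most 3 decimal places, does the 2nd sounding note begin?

1. 0.0ms @ 0 + 927.835ms (3/2)
2. 927.835ms @ 3/2 + 927.835ms (3/2)

note 2 onset = 3/2b = 927.835ms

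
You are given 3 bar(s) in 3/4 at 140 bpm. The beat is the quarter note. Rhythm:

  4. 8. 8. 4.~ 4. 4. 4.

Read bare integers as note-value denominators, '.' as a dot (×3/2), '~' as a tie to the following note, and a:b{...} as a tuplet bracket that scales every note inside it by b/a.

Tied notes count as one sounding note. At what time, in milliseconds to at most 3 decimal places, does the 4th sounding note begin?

1. 0.0ms @ 0 + 642.857ms (3/2)
2. 642.857ms @ 3/2 + 321.429ms (3/4)
3. 964.286ms @ 9/4 + 321.429ms (3/4)
4. 1285.714ms @ 3 + 1285.714ms (3)
5. 2571.429ms @ 6 + 642.857ms (3/2)
6. 3214.286ms @ 15/2 + 642.857ms (3/2)

note 4 onset = 3b = 1285.714ms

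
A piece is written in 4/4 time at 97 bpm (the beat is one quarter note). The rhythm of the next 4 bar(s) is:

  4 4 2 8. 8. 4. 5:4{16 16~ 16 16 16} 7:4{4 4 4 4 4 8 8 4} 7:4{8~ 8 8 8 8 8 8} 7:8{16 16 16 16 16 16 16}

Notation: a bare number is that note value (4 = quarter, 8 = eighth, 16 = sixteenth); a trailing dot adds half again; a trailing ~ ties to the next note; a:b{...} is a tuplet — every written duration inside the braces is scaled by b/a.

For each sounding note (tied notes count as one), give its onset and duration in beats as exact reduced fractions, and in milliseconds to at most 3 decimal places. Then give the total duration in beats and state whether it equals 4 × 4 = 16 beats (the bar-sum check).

1) 0.0ms=0b +618.557ms=1b
2) 618.557ms=1b +618.557ms=1b
3) 1237.113ms=2b +1237.113ms=2b
4) 2474.227ms=4b +463.918ms=3/4b
5) 2938.144ms=19/4b +463.918ms=3/4b
6) 3402.062ms=11/2b +927.835ms=3/2b
7) 4329.897ms=7b +123.711ms=1/5b
8) 4453.608ms=36/5b +247.423ms=2/5b
9) 4701.031ms=38/5b +123.711ms=1/5b
10) 4824.742ms=39/5b +123.711ms=1/5b
11) 4948.454ms=8b +353.461ms=4/7b
12) 5301.915ms=60/7b +353.461ms=4/7b
13) 5655.376ms=64/7b +353.461ms=4/7b
14) 6008.837ms=68/7b +353.461ms=4/7b
15) 6362.297ms=72/7b +353.461ms=4/7b
16) 6715.758ms=76/7b +176.73ms=2/7b
17) 6892.489ms=78/7b +176.73ms=2/7b
18) 7069.219ms=80/7b +353.461ms=4/7b
19) 7422.68ms=12b +353.461ms=4/7b
20) 7776.141ms=88/7b +176.73ms=2/7b
21) 7952.872ms=90/7b +176.73ms=2/7b
22) 8129.602ms=92/7b +176.73ms=2/7b
23) 8306.333ms=94/7b +176.73ms=2/7b
24) 8483.063ms=96/7b +176.73ms=2/7b
25) 8659.794ms=14b +176.73ms=2/7b
26) 8836.524ms=100/7b +176.73ms=2/7b
27) 9013.255ms=102/7b +176.73ms=2/7b
28) 9189.985ms=104/7b +176.73ms=2/7b
29) 9366.716ms=106/7b +176.73ms=2/7b
30) 9543.446ms=108/7b +176.73ms=2/7b
31) 9720.177ms=110/7b +176.73ms=2/7b
Σ=16b of 16 (97bpm 4/4) — PASS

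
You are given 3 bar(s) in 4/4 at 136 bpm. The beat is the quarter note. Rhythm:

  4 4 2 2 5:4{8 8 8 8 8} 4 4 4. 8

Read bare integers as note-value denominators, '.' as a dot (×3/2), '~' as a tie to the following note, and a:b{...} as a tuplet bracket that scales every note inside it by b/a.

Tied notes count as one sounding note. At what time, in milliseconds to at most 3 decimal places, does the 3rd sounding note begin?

1. 0.0ms @ 0 + 441.176ms (1)
2. 441.176ms @ 1 + 441.176ms (1)
3. 882.353ms @ 2 + 882.353ms (2)
4. 1764.706ms @ 4 + 882.353ms (2)
5. 2647.059ms @ 6 + 176.471ms (2/5)
6. 2823.529ms @ 32/5 + 176.471ms (2/5)
7. 3000.0ms @ 34/5 + 176.471ms (2/5)
8. 3176.471ms @ 36/5 + 176.471ms (2/5)
9. 3352.941ms @ 38/5 + 176.471ms (2/5)
10. 3529.412ms @ 8 + 441.176ms (1)
11. 3970.588ms @ 9 + 441.176ms (1)
12. 4411.765ms @ 10 + 661.765ms (3/2)
13. 5073.529ms @ 23/2 + 220.588ms (1/2)

note 3 onset = 2b = 882.353ms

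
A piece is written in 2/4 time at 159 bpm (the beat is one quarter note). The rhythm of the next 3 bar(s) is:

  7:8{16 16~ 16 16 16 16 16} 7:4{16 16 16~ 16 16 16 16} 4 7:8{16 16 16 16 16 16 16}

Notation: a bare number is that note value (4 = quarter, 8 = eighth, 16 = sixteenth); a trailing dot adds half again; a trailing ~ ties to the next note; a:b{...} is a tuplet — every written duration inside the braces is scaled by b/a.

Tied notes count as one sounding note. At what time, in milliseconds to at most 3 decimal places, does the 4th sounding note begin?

1. 0.0ms @ 0 + 107.817ms (2/7)
2. 107.817ms @ 2/7 + 215.633ms (4/7)
3. 323.45ms @ 6/7 + 107.817ms (2/7)
4. 431.267ms @ 8/7 + 107.817ms (2/7)
5. 539.084ms @ 10/7 + 107.817ms (2/7)
6. 646.9ms @ 12/7 + 107.817ms (2/7)
7. 754.717ms @ 2 + 53.908ms (1/7)
8. 808.625ms @ 15/7 + 53.908ms (1/7)
9. 862.534ms @ 16/7 + 107.817ms (2/7)
10. 970.35ms @ 18/7 + 53.908ms (1/7)
11. 1024.259ms @ 19/7 + 53.908ms (1/7)
12. 1078.167ms @ 20/7 + 53.908ms (1/7)
13. 1132.075ms @ 3 + 377.358ms (1)
14. 1509.434ms @ 4 + 107.817ms (2/7)
15. 1617.251ms @ 30/7 + 107.817ms (2/7)
16. 1725.067ms @ 32/7 + 107.817ms (2/7)
17. 1832.884ms @ 34/7 + 107.817ms (2/7)
18. 1940.701ms @ 36/7 + 107.817ms (2/7)
19. 2048.518ms @ 38/7 + 107.817ms (2/7)
20. 2156.334ms @ 40/7 + 107.817ms (2/7)

note 4 onset = 8/7b = 431.267ms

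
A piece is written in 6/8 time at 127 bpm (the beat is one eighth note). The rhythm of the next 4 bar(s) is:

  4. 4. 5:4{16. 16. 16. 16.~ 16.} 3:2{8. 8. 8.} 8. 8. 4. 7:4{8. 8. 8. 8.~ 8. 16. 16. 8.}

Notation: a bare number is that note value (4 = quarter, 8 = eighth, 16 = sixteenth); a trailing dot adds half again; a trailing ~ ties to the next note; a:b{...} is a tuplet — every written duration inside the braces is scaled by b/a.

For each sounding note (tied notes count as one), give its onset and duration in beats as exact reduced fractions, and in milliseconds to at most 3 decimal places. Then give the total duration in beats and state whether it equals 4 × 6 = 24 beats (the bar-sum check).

1) 0.0ms=0b +1417.323ms=3b
2) 1417.323ms=3b +1417.323ms=3b
3) 2834.646ms=6b +283.465ms=3/5b
4) 3118.11ms=33/5b +283.465ms=3/5b
5) 3401.575ms=36/5b +283.465ms=3/5b
6) 3685.039ms=39/5b +566.929ms=6/5b
7) 4251.969ms=9b +472.441ms=1b
8) 4724.409ms=10b +472.441ms=1b
9) 5196.85ms=11b +472.441ms=1b
10) 5669.291ms=12b +708.661ms=3/2b
11) 6377.953ms=27/2b +708.661ms=3/2b
12) 7086.614ms=15b +1417.323ms=3b
13) 8503.937ms=18b +404.949ms=6/7b
14) 8908.886ms=132/7b +404.949ms=6/7b
15) 9313.836ms=138/7b +404.949ms=6/7b
16) 9718.785ms=144/7b +809.899ms=12/7b
17) 10528.684ms=156/7b +202.475ms=3/7b
18) 10731.159ms=159/7b +202.475ms=3/7b
19) 10933.633ms=162/7b +404.949ms=6/7b
Σ=24b of 24 (127bpm 6/8) — PASS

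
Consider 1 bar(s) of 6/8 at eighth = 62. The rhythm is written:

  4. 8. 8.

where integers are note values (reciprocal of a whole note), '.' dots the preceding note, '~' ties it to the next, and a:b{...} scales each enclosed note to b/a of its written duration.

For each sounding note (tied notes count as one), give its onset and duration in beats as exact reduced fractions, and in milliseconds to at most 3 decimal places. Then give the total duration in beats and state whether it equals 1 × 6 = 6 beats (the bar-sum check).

1) 0.0ms=0b +2903.226ms=3b
2) 2903.226ms=3b +1451.613ms=3/2b
3) 4354.839ms=9/2b +1451.613ms=3/2b
Σ=6b of 6 (62bpm 6/8) — PASS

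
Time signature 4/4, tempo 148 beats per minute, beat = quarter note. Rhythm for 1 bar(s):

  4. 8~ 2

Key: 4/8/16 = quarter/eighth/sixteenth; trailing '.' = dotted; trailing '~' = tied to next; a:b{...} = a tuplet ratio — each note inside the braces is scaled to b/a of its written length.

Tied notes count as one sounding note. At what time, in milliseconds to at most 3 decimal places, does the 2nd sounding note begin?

1. 0.0ms @ 0 + 608.108ms (3/2)
2. 608.108ms @ 3/2 + 1013.514ms (5/2)

note 2 onset = 3/2b = 608.108ms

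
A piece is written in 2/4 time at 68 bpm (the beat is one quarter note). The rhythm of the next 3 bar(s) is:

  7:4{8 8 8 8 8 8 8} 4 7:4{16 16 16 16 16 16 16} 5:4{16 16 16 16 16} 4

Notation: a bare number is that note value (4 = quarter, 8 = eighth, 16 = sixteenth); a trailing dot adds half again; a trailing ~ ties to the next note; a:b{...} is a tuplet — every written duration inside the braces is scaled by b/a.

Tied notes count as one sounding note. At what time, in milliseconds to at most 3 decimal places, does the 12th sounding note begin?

1. 0.0ms @ 0 + 252.101ms (2/7)
2. 252.101ms @ 2/7 + 252.101ms (2/7)
3. 504.202ms @ 4/7 + 252.101ms (2/7)
4. 756.303ms @ 6/7 + 252.101ms (2/7)
5. 1008.403ms @ 8/7 + 252.101ms (2/7)
6. 1260.504ms @ 10/7 + 252.101ms (2/7)
7. 1512.605ms @ 12/7 + 252.101ms (2/7)
8. 1764.706ms @ 2 + 882.353ms (1)
9. 2647.059ms @ 3 + 126.05ms (1/7)
10. 2773.109ms @ 22/7 + 126.05ms (1/7)
11. 2899.16ms @ 23/7 + 126.05ms (1/7)
12. 3025.21ms @ 24/7 + 126.05ms (1/7)
13. 3151.261ms @ 25/7 + 126.05ms (1/7)
14. 3277.311ms @ 26/7 + 126.05ms (1/7)
15. 3403.361ms @ 27/7 + 126.05ms (1/7)
16. 3529.412ms @ 4 + 176.471ms (1/5)
17. 3705.882ms @ 21/5 + 176.471ms (1/5)
18. 3882.353ms @ 22/5 + 176.471ms (1/5)
19. 4058.824ms @ 23/5 + 176.471ms (1/5)
20. 4235.294ms @ 24/5 + 176.471ms (1/5)
21. 4411.765ms @ 5 + 882.353ms (1)

note 12 onset = 24/7b = 3025.21ms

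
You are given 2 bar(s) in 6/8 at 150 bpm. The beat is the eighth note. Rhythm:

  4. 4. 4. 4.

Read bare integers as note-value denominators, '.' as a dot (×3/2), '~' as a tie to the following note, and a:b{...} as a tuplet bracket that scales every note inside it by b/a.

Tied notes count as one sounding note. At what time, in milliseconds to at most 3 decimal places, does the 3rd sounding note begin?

1. 0.0ms @ 0 + 1200.0ms (3)
2. 1200.0ms @ 3 + 1200.0ms (3)
3. 2400.0ms @ 6 + 1200.0ms (3)
4. 3600.0ms @ 9 + 1200.0ms (3)

note 3 onset = 6b = 2400.0ms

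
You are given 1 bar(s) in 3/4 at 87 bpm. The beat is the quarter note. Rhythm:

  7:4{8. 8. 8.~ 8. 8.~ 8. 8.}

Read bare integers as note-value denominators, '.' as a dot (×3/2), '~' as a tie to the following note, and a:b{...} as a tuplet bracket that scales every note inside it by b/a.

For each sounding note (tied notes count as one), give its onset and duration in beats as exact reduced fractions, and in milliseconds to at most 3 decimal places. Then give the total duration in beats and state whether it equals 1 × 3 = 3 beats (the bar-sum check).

1) 0.0ms=0b +295.567ms=3/7b
2) 295.567ms=3/7b +295.567ms=3/7b
3) 591.133ms=6/7b +591.133ms=6/7b
4) 1182.266ms=12/7b +591.133ms=6/7b
5) 1773.399ms=18/7b +295.567ms=3/7b
Σ=3b of 3 (87bpm 3/4) — PASS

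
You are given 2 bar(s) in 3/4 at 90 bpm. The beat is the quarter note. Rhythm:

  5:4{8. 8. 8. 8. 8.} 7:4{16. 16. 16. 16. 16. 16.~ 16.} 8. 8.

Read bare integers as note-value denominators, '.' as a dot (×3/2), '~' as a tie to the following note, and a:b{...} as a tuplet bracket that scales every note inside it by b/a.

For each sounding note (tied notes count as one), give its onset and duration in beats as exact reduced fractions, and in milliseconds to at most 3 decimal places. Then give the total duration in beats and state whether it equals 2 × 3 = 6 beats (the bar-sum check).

1) 0.0ms=0b +400.0ms=3/5b
2) 400.0ms=3/5b +400.0ms=3/5b
3) 800.0ms=6/5b +400.0ms=3/5b
4) 1200.0ms=9/5b +400.0ms=3/5b
5) 1600.0ms=12/5b +400.0ms=3/5b
6) 2000.0ms=3b +142.857ms=3/14b
7) 2142.857ms=45/14b +142.857ms=3/14b
8) 2285.714ms=24/7b +142.857ms=3/14b
9) 2428.571ms=51/14b +142.857ms=3/14b
10) 2571.429ms=27/7b +142.857ms=3/14b
11) 2714.286ms=57/14b +285.714ms=3/7b
12) 3000.0ms=9/2b +500.0ms=3/4b
13) 3500.0ms=21/4b +500.0ms=3/4b
Σ=6b of 6 (90bpm 3/4) — PASS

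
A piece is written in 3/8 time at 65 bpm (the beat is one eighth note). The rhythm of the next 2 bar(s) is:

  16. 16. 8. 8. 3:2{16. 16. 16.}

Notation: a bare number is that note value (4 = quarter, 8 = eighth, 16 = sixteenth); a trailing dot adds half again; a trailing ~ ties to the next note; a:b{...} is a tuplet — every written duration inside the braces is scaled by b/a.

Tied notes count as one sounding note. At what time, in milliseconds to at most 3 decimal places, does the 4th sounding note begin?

note 4 onset = 3b = 2769.231ms

1. 0.0ms @ 0 + 692.308ms (3/4)
2. 692.308ms @ 3/4 + 692.308ms (3/4)
3. 1384.615ms @ 3/2 + 1384.615ms (3/2)
4. 2769.231ms @ 3 + 1384.615ms (3/2)
5. 4153.846ms @ 9/2 + 461.538ms (1/2)
6. 4615.385ms @ 5 + 461.538ms (1/2)
7. 5076.923ms @ 11/2 + 461.538ms (1/2)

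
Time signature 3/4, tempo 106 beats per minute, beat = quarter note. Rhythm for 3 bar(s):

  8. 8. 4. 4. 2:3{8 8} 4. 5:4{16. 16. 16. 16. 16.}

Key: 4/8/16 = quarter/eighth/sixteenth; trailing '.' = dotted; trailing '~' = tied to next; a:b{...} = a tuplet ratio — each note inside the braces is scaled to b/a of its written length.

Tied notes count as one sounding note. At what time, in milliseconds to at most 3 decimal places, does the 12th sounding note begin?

1. 0.0ms @ 0 + 424.528ms (3/4)
2. 424.528ms @ 3/4 + 424.528ms (3/4)
3. 849.057ms @ 3/2 + 849.057ms (3/2)
4. 1698.113ms @ 3 + 849.057ms (3/2)
5. 2547.17ms @ 9/2 + 424.528ms (3/4)
6. 2971.698ms @ 21/4 + 424.528ms (3/4)
7. 3396.226ms @ 6 + 849.057ms (3/2)
8. 4245.283ms @ 15/2 + 169.811ms (3/10)
9. 4415.094ms @ 39/5 + 169.811ms (3/10)
10. 4584.906ms @ 81/10 + 169.811ms (3/10)
11. 4754.717ms @ 42/5 + 169.811ms (3/10)
12. 4924.528ms @ 87/10 + 169.811ms (3/10)

note 12 onset = 87/10b = 4924.528ms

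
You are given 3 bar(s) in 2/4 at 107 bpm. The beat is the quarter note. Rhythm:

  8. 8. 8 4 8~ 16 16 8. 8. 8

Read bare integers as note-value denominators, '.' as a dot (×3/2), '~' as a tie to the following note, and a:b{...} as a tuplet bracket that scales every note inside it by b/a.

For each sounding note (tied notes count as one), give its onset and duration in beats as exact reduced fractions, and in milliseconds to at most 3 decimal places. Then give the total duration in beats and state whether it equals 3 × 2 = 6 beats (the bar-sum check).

1) 0.0ms=0b +420.561ms=3/4b
2) 420.561ms=3/4b +420.561ms=3/4b
3) 841.121ms=3/2b +280.374ms=1/2b
4) 1121.495ms=2b +560.748ms=1b
5) 1682.243ms=3b +420.561ms=3/4b
6) 2102.804ms=15/4b +140.187ms=1/4b
7) 2242.991ms=4b +420.561ms=3/4b
8) 2663.551ms=19/4b +420.561ms=3/4b
9) 3084.112ms=11/2b +280.374ms=1/2b
Σ=6b of 6 (107bpm 2/4) — PASS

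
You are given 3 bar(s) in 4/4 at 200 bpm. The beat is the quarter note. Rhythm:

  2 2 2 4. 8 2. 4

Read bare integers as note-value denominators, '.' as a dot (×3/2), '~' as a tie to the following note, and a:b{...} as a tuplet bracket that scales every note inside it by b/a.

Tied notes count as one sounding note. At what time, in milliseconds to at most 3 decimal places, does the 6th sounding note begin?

1. 0.0ms @ 0 + 600.0ms (2)
2. 600.0ms @ 2 + 600.0ms (2)
3. 1200.0ms @ 4 + 600.0ms (2)
4. 1800.0ms @ 6 + 450.0ms (3/2)
5. 2250.0ms @ 15/2 + 150.0ms (1/2)
6. 2400.0ms @ 8 + 900.0ms (3)
7. 3300.0ms @ 11 + 300.0ms (1)

note 6 onset = 8b = 2400.0ms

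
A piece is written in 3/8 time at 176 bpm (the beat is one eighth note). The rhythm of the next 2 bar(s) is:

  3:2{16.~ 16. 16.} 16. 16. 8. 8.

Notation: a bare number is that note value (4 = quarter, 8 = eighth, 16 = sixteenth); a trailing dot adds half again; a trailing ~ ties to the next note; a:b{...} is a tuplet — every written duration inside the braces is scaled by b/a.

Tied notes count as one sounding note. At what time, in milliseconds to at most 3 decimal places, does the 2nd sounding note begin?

note 2 onset = 1b = 340.909ms

1. 0.0ms @ 0 + 340.909ms (1)
2. 340.909ms @ 1 + 170.455ms (1/2)
3. 511.364ms @ 3/2 + 255.682ms (3/4)
4. 767.045ms @ 9/4 + 255.682ms (3/4)
5. 1022.727ms @ 3 + 511.364ms (3/2)
6. 1534.091ms @ 9/2 + 511.364ms (3/2)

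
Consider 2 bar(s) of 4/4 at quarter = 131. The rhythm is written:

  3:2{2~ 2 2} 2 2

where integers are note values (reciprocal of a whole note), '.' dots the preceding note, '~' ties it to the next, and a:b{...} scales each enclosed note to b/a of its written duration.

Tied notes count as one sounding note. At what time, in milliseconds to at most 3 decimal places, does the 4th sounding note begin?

note 4 onset = 6b = 2748.092ms

1. 0.0ms @ 0 + 1221.374ms (8/3)
2. 1221.374ms @ 8/3 + 610.687ms (4/3)
3. 1832.061ms @ 4 + 916.031ms (2)
4. 2748.092ms @ 6 + 916.031ms (2)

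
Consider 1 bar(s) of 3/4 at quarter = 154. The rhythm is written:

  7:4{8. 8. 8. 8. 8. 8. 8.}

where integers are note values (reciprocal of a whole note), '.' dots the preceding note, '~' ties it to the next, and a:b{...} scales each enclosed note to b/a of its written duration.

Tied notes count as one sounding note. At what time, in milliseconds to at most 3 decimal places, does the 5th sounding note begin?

1. 0.0ms @ 0 + 166.976ms (3/7)
2. 166.976ms @ 3/7 + 166.976ms (3/7)
3. 333.952ms @ 6/7 + 166.976ms (3/7)
4. 500.928ms @ 9/7 + 166.976ms (3/7)
5. 667.904ms @ 12/7 + 166.976ms (3/7)
6. 834.879ms @ 15/7 + 166.976ms (3/7)
7. 1001.855ms @ 18/7 + 166.976ms (3/7)

note 5 onset = 12/7b = 667.904ms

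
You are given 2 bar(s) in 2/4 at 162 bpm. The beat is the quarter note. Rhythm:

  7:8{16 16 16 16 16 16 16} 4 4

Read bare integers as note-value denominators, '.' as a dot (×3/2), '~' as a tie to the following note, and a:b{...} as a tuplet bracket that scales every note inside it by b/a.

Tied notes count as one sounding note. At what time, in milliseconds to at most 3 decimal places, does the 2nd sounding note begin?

1. 0.0ms @ 0 + 105.82ms (2/7)
2. 105.82ms @ 2/7 + 105.82ms (2/7)
3. 211.64ms @ 4/7 + 105.82ms (2/7)
4. 317.46ms @ 6/7 + 105.82ms (2/7)
5. 423.28ms @ 8/7 + 105.82ms (2/7)
6. 529.101ms @ 10/7 + 105.82ms (2/7)
7. 634.921ms @ 12/7 + 105.82ms (2/7)
8. 740.741ms @ 2 + 370.37ms (1)
9. 1111.111ms @ 3 + 370.37ms (1)

note 2 onset = 2/7b = 105.82ms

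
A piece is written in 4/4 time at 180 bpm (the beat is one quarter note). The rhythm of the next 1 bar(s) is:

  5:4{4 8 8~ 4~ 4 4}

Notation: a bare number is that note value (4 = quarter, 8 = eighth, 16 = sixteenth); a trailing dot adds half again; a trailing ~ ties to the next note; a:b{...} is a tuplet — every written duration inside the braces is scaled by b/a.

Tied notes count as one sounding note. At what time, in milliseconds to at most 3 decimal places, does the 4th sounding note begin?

note 4 onset = 16/5b = 1066.667ms

1. 0.0ms @ 0 + 266.667ms (4/5)
2. 266.667ms @ 4/5 + 133.333ms (2/5)
3. 400.0ms @ 6/5 + 666.667ms (2)
4. 1066.667ms @ 16/5 + 266.667ms (4/5)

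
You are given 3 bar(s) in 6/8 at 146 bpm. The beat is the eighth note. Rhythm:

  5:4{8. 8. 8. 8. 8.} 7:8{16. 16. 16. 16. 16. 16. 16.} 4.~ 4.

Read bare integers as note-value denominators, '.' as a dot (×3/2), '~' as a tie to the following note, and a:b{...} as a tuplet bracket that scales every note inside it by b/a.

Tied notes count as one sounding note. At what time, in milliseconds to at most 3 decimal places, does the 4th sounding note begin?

1. 0.0ms @ 0 + 493.151ms (6/5)
2. 493.151ms @ 6/5 + 493.151ms (6/5)
3. 986.301ms @ 12/5 + 493.151ms (6/5)
4. 1479.452ms @ 18/5 + 493.151ms (6/5)
5. 1972.603ms @ 24/5 + 493.151ms (6/5)
6. 2465.753ms @ 6 + 352.25ms (6/7)
7. 2818.004ms @ 48/7 + 352.25ms (6/7)
8. 3170.254ms @ 54/7 + 352.25ms (6/7)
9. 3522.505ms @ 60/7 + 352.25ms (6/7)
10. 3874.755ms @ 66/7 + 352.25ms (6/7)
11. 4227.006ms @ 72/7 + 352.25ms (6/7)
12. 4579.256ms @ 78/7 + 352.25ms (6/7)
13. 4931.507ms @ 12 + 2465.753ms (6)

note 4 onset = 18/5b = 1479.452ms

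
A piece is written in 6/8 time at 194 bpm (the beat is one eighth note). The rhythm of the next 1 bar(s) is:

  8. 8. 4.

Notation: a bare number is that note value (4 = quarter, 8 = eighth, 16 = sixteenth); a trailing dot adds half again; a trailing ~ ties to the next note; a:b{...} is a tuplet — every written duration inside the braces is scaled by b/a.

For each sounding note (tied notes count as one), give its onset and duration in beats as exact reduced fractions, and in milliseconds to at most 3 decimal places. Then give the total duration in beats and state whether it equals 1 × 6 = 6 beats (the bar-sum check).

1) 0.0ms=0b +463.918ms=3/2b
2) 463.918ms=3/2b +463.918ms=3/2b
3) 927.835ms=3b +927.835ms=3b
Σ=6b of 6 (194bpm 6/8) — PASS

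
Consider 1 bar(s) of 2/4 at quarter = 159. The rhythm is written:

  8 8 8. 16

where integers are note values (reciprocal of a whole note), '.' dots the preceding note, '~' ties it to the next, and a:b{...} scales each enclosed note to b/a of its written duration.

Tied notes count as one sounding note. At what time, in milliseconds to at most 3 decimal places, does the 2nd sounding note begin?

1. 0.0ms @ 0 + 188.679ms (1/2)
2. 188.679ms @ 1/2 + 188.679ms (1/2)
3. 377.358ms @ 1 + 283.019ms (3/4)
4. 660.377ms @ 7/4 + 94.34ms (1/4)

note 2 onset = 1/2b = 188.679ms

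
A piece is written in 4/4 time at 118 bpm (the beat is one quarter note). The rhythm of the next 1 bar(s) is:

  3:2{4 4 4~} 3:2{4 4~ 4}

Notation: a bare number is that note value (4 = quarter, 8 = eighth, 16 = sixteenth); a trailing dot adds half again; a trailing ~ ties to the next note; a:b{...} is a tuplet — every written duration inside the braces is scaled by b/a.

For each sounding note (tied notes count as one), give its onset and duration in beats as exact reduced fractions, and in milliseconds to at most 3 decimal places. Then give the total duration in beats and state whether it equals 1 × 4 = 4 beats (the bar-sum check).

1) 0.0ms=0b +338.983ms=2/3b
2) 338.983ms=2/3b +338.983ms=2/3b
3) 677.966ms=4/3b +677.966ms=4/3b
4) 1355.932ms=8/3b +677.966ms=4/3b
Σ=4b of 4 (118bpm 4/4) — PASS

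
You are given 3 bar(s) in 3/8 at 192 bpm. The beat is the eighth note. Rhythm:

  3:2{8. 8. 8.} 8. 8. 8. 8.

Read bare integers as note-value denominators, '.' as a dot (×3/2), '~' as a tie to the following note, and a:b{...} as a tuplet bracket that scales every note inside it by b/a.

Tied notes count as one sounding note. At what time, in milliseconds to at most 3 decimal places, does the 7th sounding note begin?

1. 0.0ms @ 0 + 312.5ms (1)
2. 312.5ms @ 1 + 312.5ms (1)
3. 625.0ms @ 2 + 312.5ms (1)
4. 937.5ms @ 3 + 468.75ms (3/2)
5. 1406.25ms @ 9/2 + 468.75ms (3/2)
6. 1875.0ms @ 6 + 468.75ms (3/2)
7. 2343.75ms @ 15/2 + 468.75ms (3/2)

note 7 onset = 15/2b = 2343.75ms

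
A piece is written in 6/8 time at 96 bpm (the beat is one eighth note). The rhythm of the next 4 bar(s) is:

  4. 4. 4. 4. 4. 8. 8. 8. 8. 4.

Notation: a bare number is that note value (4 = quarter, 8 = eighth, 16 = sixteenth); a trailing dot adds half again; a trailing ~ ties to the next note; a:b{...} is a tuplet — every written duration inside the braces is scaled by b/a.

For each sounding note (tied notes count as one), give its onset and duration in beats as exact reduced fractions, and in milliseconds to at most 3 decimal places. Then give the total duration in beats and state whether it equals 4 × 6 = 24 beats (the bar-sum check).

1) 0.0ms=0b +1875.0ms=3b
2) 1875.0ms=3b +1875.0ms=3b
3) 3750.0ms=6b +1875.0ms=3b
4) 5625.0ms=9b +1875.0ms=3b
5) 7500.0ms=12b +1875.0ms=3b
6) 9375.0ms=15b +937.5ms=3/2b
7) 10312.5ms=33/2b +937.5ms=3/2b
8) 11250.0ms=18b +937.5ms=3/2b
9) 12187.5ms=39/2b +937.5ms=3/2b
10) 13125.0ms=21b +1875.0ms=3b
Σ=24b of 24 (96bpm 6/8) — PASS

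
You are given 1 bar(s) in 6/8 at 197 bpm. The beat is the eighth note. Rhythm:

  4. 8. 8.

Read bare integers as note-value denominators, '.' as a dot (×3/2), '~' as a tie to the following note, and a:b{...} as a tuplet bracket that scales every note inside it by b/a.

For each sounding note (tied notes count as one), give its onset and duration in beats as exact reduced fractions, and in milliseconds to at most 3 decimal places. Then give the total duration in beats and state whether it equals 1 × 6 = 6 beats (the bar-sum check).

1) 0.0ms=0b +913.706ms=3b
2) 913.706ms=3b +456.853ms=3/2b
3) 1370.558ms=9/2b +456.853ms=3/2b
Σ=6b of 6 (197bpm 6/8) — PASS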